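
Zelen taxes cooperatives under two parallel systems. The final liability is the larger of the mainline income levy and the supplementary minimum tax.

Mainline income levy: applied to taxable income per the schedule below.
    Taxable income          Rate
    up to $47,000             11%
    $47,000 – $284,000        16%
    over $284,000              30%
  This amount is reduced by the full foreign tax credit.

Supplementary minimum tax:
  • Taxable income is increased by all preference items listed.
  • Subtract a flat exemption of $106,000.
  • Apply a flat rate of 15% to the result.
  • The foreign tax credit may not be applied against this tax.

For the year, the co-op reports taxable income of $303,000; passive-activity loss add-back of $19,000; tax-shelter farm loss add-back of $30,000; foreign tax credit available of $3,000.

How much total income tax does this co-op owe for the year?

Mainline income levy:
  $47,000 × 11% = $5,170
  $237,000 × 16% = $37,920
  $19,000 × 30% = $5,700
  → $48,790
  Less foreign tax credit $3,000 → $45,790

Supplementary minimum tax:
  Adjusted income: $303,000 + $19,000 + $30,000 = $352,000
  Less exemption $106,000 → base $246,000
  $246,000 × 15% = $36,900

$45,790 > $36,900, so the mainline income levy governs.

$45,790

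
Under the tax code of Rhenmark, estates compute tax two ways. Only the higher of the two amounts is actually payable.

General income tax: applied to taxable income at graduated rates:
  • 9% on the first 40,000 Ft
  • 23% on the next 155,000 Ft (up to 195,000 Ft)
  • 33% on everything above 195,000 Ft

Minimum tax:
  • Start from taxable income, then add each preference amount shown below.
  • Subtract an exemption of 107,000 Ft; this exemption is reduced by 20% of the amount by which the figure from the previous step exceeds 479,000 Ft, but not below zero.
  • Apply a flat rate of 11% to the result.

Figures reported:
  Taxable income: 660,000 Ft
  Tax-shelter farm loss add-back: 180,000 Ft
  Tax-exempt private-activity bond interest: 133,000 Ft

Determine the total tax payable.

Minimum tax:
  Adjusted income: 660,000 Ft + 180,000 Ft + 133,000 Ft = 973,000 Ft
  Exemption: 107,000 Ft − 20% × (973,000 Ft − 479,000 Ft) = 107,000 Ft − 98,800 Ft = 8,200 Ft
  Base: 973,000 Ft − 8,200 Ft = 964,800 Ft
  964,800 Ft × 11% = 106,128 Ft

General income tax:
  40,000 Ft × 9% = 3,600 Ft
  155,000 Ft × 23% = 35,650 Ft
  465,000 Ft × 33% = 153,450 Ft
  → 192,700 Ft

192,700 Ft > 106,128 Ft, so the general income tax governs.

192,700 Ft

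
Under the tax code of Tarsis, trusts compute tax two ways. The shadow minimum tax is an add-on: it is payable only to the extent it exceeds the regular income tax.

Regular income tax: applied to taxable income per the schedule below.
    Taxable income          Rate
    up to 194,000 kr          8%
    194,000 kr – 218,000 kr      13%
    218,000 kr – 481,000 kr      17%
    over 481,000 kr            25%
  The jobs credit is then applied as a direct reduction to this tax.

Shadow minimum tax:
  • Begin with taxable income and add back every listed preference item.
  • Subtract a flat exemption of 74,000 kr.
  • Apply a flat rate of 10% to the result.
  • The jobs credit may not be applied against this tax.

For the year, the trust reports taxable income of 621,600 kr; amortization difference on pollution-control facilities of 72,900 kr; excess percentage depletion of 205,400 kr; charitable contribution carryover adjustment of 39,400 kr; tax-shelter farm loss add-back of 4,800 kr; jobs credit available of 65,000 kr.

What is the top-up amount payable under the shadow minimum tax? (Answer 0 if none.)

53,510 kr

Shadow minimum tax:
  Adjusted income: 621,600 kr + 72,900 kr + 205,400 kr + 39,400 kr + 4,800 kr = 944,100 kr
  Less exemption 74,000 kr → base 870,100 kr
  870,100 kr × 10% = 87,010 kr

Regular income tax:
  194,000 kr × 8% = 15,520 kr
  24,000 kr × 13% = 3,120 kr
  263,000 kr × 17% = 44,710 kr
  140,600 kr × 25% = 35,150 kr
  → 98,500 kr
  Less jobs credit 65,000 kr → 33,500 kr

Excess of shadow minimum tax over regular income tax: 87,010 kr − 33,500 kr = 53,510 kr.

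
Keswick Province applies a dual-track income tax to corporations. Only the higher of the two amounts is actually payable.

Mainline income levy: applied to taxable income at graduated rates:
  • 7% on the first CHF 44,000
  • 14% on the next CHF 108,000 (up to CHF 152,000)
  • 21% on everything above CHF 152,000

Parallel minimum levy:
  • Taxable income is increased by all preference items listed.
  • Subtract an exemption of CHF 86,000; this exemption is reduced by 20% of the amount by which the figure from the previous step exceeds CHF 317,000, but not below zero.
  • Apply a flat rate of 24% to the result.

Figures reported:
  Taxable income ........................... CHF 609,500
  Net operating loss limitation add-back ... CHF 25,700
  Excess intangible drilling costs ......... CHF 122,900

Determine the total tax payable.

Mainline income levy:
  CHF 44,000 × 7% = CHF 3,080
  CHF 108,000 × 14% = CHF 15,120
  CHF 457,500 × 21% = CHF 96,075
  → CHF 114,275

Parallel minimum levy:
  Adjusted income: CHF 609,500 + CHF 25,700 + CHF 122,900 = CHF 758,100
  Exemption: 20% × (CHF 758,100 − CHF 317,000) = CHF 88,220 ≥ CHF 86,000, so the exemption is fully phased out
  Base: CHF 758,100 − CHF 0 = CHF 758,100
  CHF 758,100 × 24% = CHF 181,944

CHF 181,944 > CHF 114,275, so the parallel minimum levy is the binding amount.

CHF 181,944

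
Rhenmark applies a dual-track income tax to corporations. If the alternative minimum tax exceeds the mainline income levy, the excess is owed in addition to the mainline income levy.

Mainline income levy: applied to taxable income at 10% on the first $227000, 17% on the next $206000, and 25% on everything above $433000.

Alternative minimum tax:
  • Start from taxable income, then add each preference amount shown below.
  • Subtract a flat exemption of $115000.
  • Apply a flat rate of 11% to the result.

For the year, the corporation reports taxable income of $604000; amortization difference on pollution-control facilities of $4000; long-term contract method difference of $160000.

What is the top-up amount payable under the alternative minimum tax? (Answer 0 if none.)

Alternative minimum tax:
  Adjusted income: $604000 + $4000 + $160000 = $768000
  Less exemption $115000 → base $653000
  $653000 × 11% = $71830

Mainline income levy:
  $227000 × 10% = $22700
  $206000 × 17% = $35020
  $171000 × 25% = $42750
  → $100470

$71830 ≤ $100470, so no add-on is due.

$0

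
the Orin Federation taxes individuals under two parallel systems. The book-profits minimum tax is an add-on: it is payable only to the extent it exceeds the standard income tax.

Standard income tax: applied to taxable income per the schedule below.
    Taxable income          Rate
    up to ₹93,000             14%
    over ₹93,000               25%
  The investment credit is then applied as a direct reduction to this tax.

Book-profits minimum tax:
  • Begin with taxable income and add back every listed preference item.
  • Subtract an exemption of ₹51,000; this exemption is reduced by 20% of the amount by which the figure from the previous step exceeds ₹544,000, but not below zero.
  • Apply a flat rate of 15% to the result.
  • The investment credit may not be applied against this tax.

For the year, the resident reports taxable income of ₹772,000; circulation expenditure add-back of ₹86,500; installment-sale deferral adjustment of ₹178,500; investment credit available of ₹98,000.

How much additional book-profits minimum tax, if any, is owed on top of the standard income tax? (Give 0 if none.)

Book-profits minimum tax:
  Adjusted income: ₹772,000 + ₹86,500 + ₹178,500 = ₹1,037,000
  Exemption: 20% × (₹1,037,000 − ₹544,000) = ₹98,600 ≥ ₹51,000, so the exemption is fully phased out
  Base: ₹1,037,000 − ₹0 = ₹1,037,000
  ₹1,037,000 × 15% = ₹155,550

Standard income tax:
  ₹93,000 × 14% = ₹13,020
  ₹679,000 × 25% = ₹169,750
  → ₹182,770
  Less investment credit ₹98,000 → ₹84,770

Excess of book-profits minimum tax over standard income tax: ₹155,550 − ₹84,770 = ₹70,780.

₹70,780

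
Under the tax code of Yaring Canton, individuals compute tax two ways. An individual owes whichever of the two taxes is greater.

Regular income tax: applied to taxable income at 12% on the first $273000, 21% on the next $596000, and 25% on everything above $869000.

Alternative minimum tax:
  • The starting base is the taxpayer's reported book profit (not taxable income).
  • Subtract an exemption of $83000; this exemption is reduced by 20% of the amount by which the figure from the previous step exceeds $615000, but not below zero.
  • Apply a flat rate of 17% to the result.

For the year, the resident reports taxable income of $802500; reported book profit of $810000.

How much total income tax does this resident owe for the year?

Regular income tax:
  $273000 × 12% = $32760
  $529500 × 21% = $111195
  → $143955

Alternative minimum tax:
  Base (reported book profit): $810000
  Exemption: $83000 − 20% × ($810000 − $615000) = $83000 − $39000 = $44000
  Base: $810000 − $44000 = $766000
  $766000 × 17% = $130220

$143955 > $130220, so the regular income tax governs.

$143955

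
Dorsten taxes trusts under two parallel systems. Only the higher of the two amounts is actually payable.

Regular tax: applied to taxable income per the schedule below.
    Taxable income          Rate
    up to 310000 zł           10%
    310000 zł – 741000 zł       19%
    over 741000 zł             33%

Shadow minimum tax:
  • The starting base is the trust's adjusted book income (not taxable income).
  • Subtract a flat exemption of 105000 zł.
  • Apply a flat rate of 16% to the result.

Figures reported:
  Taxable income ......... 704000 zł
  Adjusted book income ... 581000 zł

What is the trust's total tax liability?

Shadow minimum tax:
  Base (adjusted book income): 581000 zł
  Less exemption 105000 zł → base 476000 zł
  476000 zł × 16% = 76160 zł

Regular tax:
  310000 zł × 10% = 31000 zł
  394000 zł × 19% = 74860 zł
  → 105860 zł

105860 zł > 76160 zł, so the regular tax governs.

105860 zł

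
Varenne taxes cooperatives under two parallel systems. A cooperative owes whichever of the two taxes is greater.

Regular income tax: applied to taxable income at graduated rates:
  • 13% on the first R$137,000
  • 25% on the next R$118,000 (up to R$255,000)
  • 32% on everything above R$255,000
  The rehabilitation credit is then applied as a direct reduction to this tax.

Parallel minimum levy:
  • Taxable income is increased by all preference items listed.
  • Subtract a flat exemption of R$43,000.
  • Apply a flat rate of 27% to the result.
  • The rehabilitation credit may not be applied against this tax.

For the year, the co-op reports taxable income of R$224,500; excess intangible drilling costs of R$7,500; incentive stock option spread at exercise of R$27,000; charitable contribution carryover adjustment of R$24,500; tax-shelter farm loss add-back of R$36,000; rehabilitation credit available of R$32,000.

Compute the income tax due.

Parallel minimum levy:
  Adjusted income: R$224,500 + R$7,500 + R$27,000 + R$24,500 + R$36,000 = R$319,500
  Less exemption R$43,000 → base R$276,500
  R$276,500 × 27% = R$74,655

Regular income tax:
  R$137,000 × 13% = R$17,810
  R$87,500 × 25% = R$21,875
  → R$39,685
  Less rehabilitation credit R$32,000 → R$7,685

R$74,655 > R$7,685, so the parallel minimum levy is the binding amount.

R$74,655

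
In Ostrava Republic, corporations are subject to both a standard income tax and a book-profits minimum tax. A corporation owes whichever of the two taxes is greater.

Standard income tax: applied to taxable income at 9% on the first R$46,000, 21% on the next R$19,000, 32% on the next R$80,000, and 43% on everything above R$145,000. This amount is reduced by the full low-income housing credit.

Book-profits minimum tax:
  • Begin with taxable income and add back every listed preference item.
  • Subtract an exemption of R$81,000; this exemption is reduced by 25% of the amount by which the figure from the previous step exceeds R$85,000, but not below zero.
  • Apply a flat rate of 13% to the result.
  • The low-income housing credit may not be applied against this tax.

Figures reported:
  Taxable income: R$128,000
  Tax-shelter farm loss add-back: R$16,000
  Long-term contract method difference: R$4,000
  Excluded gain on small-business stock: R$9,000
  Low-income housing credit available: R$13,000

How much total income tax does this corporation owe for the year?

R$15,290

Book-profits minimum tax:
  Adjusted income: R$128,000 + R$16,000 + R$4,000 + R$9,000 = R$157,000
  Exemption: R$81,000 − 25% × (R$157,000 − R$85,000) = R$81,000 − R$18,000 = R$63,000
  Base: R$157,000 − R$63,000 = R$94,000
  R$94,000 × 13% = R$12,220

Standard income tax:
  R$46,000 × 9% = R$4,140
  R$19,000 × 21% = R$3,990
  R$63,000 × 32% = R$20,160
  → R$28,290
  Less low-income housing credit R$13,000 → R$15,290

R$15,290 > R$12,220, so the standard income tax governs.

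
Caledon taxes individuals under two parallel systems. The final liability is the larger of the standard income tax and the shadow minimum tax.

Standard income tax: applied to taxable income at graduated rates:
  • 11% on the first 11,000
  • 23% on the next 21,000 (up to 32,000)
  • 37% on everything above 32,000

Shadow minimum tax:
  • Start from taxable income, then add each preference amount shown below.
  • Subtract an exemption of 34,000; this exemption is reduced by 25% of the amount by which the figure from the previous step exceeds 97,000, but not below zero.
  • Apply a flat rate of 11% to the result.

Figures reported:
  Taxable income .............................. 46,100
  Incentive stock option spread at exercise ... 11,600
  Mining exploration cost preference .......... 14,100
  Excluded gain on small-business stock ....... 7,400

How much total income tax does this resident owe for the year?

Shadow minimum tax:
  Adjusted income: 46,100 + 11,600 + 14,100 + 7,400 = 79,200
  Exemption: 79,200 ≤ 97,000, so full 34,000 applies
  Base: 79,200 − 34,000 = 45,200
  45,200 × 11% = 4,972

Standard income tax:
  11,000 × 11% = 1,210
  21,000 × 23% = 4,830
  14,100 × 37% = 5,217
  → 11,257

11,257 > 4,972, so the standard income tax governs.

11,257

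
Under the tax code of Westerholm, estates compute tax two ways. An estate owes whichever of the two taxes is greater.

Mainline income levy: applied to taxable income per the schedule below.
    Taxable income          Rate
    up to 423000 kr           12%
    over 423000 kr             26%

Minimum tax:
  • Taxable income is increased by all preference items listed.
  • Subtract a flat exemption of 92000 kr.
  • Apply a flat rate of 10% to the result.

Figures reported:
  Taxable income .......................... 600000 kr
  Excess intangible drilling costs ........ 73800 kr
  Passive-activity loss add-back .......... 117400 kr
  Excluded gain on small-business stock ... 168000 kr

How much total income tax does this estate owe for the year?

Minimum tax:
  Adjusted income: 600000 kr + 73800 kr + 117400 kr + 168000 kr = 959200 kr
  Less exemption 92000 kr → base 867200 kr
  867200 kr × 10% = 86720 kr

Mainline income levy:
  423000 kr × 12% = 50760 kr
  177000 kr × 26% = 46020 kr
  → 96780 kr

96780 kr > 86720 kr, so the mainline income levy governs.

96780 kr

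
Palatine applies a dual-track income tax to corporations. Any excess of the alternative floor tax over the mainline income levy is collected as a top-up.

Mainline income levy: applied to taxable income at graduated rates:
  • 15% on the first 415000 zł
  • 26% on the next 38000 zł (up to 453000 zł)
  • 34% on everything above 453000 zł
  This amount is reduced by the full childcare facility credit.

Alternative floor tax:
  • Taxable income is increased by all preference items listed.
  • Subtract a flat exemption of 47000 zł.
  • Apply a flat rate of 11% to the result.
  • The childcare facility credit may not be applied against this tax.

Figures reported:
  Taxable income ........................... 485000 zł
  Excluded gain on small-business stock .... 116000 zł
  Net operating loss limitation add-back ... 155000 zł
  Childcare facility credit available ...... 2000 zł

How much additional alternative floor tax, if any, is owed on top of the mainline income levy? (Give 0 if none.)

0 zł

Alternative floor tax:
  Adjusted income: 485000 zł + 116000 zł + 155000 zł = 756000 zł
  Less exemption 47000 zł → base 709000 zł
  709000 zł × 11% = 77990 zł

Mainline income levy:
  415000 zł × 15% = 62250 zł
  38000 zł × 26% = 9880 zł
  32000 zł × 34% = 10880 zł
  → 83010 zł
  Less childcare facility credit 2000 zł → 81010 zł

77990 zł ≤ 81010 zł, so no add-on is due.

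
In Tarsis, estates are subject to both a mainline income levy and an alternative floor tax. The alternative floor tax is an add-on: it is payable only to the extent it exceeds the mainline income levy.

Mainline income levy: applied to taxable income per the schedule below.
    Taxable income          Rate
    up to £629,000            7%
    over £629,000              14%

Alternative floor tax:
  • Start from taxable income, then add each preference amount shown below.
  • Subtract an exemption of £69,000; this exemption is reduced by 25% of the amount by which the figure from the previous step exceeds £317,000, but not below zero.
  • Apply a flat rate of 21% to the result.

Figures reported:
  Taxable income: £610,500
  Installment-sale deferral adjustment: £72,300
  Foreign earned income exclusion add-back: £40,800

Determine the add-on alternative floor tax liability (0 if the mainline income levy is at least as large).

Mainline income levy:
  £610,500 × 7% = £42,735

Alternative floor tax:
  Adjusted income: £610,500 + £72,300 + £40,800 = £723,600
  Exemption: 25% × (£723,600 − £317,000) = £101,650 ≥ £69,000, so the exemption is fully phased out
  Base: £723,600 − £0 = £723,600
  £723,600 × 21% = £151,956

Excess of alternative floor tax over mainline income levy: £151,956 − £42,735 = £109,221.

£109,221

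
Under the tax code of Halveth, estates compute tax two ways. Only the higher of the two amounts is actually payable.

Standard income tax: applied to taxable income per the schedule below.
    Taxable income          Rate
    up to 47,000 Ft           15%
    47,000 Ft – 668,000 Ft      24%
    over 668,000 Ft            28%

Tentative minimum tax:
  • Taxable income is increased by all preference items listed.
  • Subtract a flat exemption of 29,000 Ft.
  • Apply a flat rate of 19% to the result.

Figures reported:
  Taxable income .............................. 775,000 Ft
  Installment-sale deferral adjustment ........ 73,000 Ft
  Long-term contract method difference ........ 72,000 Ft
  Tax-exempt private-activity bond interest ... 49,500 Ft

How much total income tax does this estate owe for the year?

186,050 Ft

Standard income tax:
  47,000 Ft × 15% = 7,050 Ft
  621,000 Ft × 24% = 149,040 Ft
  107,000 Ft × 28% = 29,960 Ft
  → 186,050 Ft

Tentative minimum tax:
  Adjusted income: 775,000 Ft + 73,000 Ft + 72,000 Ft + 49,500 Ft = 969,500 Ft
  Less exemption 29,000 Ft → base 940,500 Ft
  940,500 Ft × 19% = 178,695 Ft

186,050 Ft > 178,695 Ft, so the standard income tax governs.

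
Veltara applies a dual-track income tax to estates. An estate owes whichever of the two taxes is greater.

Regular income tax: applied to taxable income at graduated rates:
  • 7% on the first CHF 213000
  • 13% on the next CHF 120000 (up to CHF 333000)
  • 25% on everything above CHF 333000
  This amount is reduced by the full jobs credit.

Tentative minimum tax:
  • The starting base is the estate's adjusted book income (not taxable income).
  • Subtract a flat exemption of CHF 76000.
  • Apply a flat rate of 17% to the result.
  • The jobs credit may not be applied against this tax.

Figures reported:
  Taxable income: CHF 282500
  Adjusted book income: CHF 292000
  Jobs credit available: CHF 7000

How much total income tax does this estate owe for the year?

CHF 36720

Regular income tax:
  CHF 213000 × 7% = CHF 14910
  CHF 69500 × 13% = CHF 9035
  → CHF 23945
  Less jobs credit CHF 7000 → CHF 16945

Tentative minimum tax:
  Base (adjusted book income): CHF 292000
  Less exemption CHF 76000 → base CHF 216000
  CHF 216000 × 17% = CHF 36720

CHF 36720 > CHF 16945, so the tentative minimum tax is the binding amount.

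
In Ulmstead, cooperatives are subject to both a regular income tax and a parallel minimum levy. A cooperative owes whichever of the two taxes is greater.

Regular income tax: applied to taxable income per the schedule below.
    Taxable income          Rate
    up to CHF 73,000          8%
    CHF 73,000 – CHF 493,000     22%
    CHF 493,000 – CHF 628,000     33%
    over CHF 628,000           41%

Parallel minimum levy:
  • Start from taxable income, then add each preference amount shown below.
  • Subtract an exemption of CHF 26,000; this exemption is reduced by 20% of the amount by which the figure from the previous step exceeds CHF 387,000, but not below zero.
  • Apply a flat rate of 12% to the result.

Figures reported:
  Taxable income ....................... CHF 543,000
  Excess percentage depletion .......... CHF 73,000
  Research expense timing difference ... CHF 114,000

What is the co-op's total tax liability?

CHF 114,740

Parallel minimum levy:
  Adjusted income: CHF 543,000 + CHF 73,000 + CHF 114,000 = CHF 730,000
  Exemption: 20% × (CHF 730,000 − CHF 387,000) = CHF 68,600 ≥ CHF 26,000, so the exemption is fully phased out
  Base: CHF 730,000 − CHF 0 = CHF 730,000
  CHF 730,000 × 12% = CHF 87,600

Regular income tax:
  CHF 73,000 × 8% = CHF 5,840
  CHF 420,000 × 22% = CHF 92,400
  CHF 50,000 × 33% = CHF 16,500
  → CHF 114,740

CHF 114,740 > CHF 87,600, so the regular income tax governs.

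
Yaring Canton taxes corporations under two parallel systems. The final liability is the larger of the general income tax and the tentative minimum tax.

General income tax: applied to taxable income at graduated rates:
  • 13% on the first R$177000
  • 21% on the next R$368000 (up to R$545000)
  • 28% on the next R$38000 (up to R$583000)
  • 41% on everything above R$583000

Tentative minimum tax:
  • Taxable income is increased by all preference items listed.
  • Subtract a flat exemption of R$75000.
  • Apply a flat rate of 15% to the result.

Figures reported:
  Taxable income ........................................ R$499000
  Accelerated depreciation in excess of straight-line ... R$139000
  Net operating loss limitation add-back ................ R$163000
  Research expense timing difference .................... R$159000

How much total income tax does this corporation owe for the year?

Tentative minimum tax:
  Adjusted income: R$499000 + R$139000 + R$163000 + R$159000 = R$960000
  Less exemption R$75000 → base R$885000
  R$885000 × 15% = R$132750

General income tax:
  R$177000 × 13% = R$23010
  R$322000 × 21% = R$67620
  → R$90630

R$132750 > R$90630, so the tentative minimum tax is the binding amount.

R$132750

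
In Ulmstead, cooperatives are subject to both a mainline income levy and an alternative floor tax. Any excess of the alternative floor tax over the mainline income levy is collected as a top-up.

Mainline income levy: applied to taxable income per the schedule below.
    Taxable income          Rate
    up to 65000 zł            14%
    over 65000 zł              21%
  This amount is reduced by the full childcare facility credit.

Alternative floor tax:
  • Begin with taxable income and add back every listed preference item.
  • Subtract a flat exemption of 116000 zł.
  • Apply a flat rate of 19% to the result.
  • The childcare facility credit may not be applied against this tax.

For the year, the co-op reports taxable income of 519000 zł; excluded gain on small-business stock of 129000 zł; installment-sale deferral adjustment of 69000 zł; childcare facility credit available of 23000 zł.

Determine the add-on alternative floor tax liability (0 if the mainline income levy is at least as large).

Mainline income levy:
  65000 zł × 14% = 9100 zł
  454000 zł × 21% = 95340 zł
  → 104440 zł
  Less childcare facility credit 23000 zł → 81440 zł

Alternative floor tax:
  Adjusted income: 519000 zł + 129000 zł + 69000 zł = 717000 zł
  Less exemption 116000 zł → base 601000 zł
  601000 zł × 19% = 114190 zł

Excess of alternative floor tax over mainline income levy: 114190 zł − 81440 zł = 32750 zł.

32750 zł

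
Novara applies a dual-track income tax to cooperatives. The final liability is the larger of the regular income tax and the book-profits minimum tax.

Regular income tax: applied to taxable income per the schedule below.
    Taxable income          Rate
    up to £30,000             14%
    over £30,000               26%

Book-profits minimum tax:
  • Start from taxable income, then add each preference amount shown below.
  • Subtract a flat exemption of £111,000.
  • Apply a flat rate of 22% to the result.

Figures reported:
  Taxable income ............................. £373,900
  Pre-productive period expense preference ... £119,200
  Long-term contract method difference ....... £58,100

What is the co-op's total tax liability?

Regular income tax:
  £30,000 × 14% = £4,200
  £343,900 × 26% = £89,414
  → £93,614

Book-profits minimum tax:
  Adjusted income: £373,900 + £119,200 + £58,100 = £551,200
  Less exemption £111,000 → base £440,200
  £440,200 × 22% = £96,844

£96,844 > £93,614, so the book-profits minimum tax is the binding amount.

£96,844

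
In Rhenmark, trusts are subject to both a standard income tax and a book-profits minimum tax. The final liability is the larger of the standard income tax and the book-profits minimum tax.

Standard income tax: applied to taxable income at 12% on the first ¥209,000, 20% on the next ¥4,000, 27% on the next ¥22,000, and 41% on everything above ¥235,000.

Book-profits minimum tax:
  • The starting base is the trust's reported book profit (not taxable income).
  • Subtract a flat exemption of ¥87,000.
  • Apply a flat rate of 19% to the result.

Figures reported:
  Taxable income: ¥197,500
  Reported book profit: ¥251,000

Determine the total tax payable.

Book-profits minimum tax:
  Base (reported book profit): ¥251,000
  Less exemption ¥87,000 → base ¥164,000
  ¥164,000 × 19% = ¥31,160

Standard income tax:
  ¥197,500 × 12% = ¥23,700

¥31,160 > ¥23,700, so the book-profits minimum tax is the binding amount.

¥31,160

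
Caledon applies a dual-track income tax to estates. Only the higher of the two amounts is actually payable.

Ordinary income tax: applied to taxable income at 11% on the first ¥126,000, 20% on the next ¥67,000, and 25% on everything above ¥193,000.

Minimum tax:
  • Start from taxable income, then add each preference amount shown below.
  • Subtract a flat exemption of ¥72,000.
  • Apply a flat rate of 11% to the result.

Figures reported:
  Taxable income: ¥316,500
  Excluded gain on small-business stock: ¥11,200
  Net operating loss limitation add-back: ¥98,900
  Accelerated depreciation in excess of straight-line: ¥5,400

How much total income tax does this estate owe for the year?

¥58,135

Minimum tax:
  Adjusted income: ¥316,500 + ¥11,200 + ¥98,900 + ¥5,400 = ¥432,000
  Less exemption ¥72,000 → base ¥360,000
  ¥360,000 × 11% = ¥39,600

Ordinary income tax:
  ¥126,000 × 11% = ¥13,860
  ¥67,000 × 20% = ¥13,400
  ¥123,500 × 25% = ¥30,875
  → ¥58,135

¥58,135 > ¥39,600, so the ordinary income tax governs.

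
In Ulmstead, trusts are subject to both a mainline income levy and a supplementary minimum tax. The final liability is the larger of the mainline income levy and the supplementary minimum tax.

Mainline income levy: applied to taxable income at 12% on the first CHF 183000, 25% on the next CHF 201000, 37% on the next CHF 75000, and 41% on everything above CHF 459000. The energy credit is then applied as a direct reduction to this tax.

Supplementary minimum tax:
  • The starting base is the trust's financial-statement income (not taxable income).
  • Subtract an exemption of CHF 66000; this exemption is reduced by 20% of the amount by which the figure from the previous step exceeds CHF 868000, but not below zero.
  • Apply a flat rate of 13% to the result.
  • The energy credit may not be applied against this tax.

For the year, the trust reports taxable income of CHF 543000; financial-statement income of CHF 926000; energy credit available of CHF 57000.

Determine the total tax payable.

CHF 113308

Supplementary minimum tax:
  Base (financial-statement income): CHF 926000
  Exemption: CHF 66000 − 20% × (CHF 926000 − CHF 868000) = CHF 66000 − CHF 11600 = CHF 54400
  Base: CHF 926000 − CHF 54400 = CHF 871600
  CHF 871600 × 13% = CHF 113308

Mainline income levy:
  CHF 183000 × 12% = CHF 21960
  CHF 201000 × 25% = CHF 50250
  CHF 75000 × 37% = CHF 27750
  CHF 84000 × 41% = CHF 34440
  → CHF 134400
  Less energy credit CHF 57000 → CHF 77400

CHF 113308 > CHF 77400, so the supplementary minimum tax is the binding amount.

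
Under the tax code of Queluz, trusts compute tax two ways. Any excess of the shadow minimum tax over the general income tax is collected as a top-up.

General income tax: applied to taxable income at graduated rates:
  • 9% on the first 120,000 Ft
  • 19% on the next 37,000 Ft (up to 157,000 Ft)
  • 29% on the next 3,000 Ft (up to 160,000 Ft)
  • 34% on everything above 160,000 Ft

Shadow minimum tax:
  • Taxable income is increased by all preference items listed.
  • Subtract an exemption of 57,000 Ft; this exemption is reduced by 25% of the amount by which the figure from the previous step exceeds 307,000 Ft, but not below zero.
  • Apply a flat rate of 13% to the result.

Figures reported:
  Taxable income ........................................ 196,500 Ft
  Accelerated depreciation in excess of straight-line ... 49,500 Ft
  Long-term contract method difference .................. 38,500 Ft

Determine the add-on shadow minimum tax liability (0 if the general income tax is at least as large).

0 Ft

General income tax:
  120,000 Ft × 9% = 10,800 Ft
  37,000 Ft × 19% = 7,030 Ft
  3,000 Ft × 29% = 870 Ft
  36,500 Ft × 34% = 12,410 Ft
  → 31,110 Ft

Shadow minimum tax:
  Adjusted income: 196,500 Ft + 49,500 Ft + 38,500 Ft = 284,500 Ft
  Exemption: 284,500 Ft ≤ 307,000 Ft, so full 57,000 Ft applies
  Base: 284,500 Ft − 57,000 Ft = 227,500 Ft
  227,500 Ft × 13% = 29,575 Ft

29,575 Ft ≤ 31,110 Ft, so no add-on is due.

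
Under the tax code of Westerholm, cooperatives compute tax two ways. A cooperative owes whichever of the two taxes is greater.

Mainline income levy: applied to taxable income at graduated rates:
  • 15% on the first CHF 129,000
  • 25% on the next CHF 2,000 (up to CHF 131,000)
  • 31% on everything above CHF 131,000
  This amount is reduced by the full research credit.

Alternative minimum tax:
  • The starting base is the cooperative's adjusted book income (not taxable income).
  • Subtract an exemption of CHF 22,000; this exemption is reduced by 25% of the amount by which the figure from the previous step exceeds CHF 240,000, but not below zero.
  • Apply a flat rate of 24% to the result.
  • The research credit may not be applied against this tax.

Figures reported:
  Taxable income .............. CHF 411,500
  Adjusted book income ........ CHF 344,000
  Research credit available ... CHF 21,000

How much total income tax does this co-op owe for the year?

CHF 85,805

Alternative minimum tax:
  Base (adjusted book income): CHF 344,000
  Exemption: 25% × (CHF 344,000 − CHF 240,000) = CHF 26,000 ≥ CHF 22,000, so the exemption is fully phased out
  Base: CHF 344,000 − CHF 0 = CHF 344,000
  CHF 344,000 × 24% = CHF 82,560

Mainline income levy:
  CHF 129,000 × 15% = CHF 19,350
  CHF 2,000 × 25% = CHF 500
  CHF 280,500 × 31% = CHF 86,955
  → CHF 106,805
  Less research credit CHF 21,000 → CHF 85,805

CHF 85,805 > CHF 82,560, so the mainline income levy governs.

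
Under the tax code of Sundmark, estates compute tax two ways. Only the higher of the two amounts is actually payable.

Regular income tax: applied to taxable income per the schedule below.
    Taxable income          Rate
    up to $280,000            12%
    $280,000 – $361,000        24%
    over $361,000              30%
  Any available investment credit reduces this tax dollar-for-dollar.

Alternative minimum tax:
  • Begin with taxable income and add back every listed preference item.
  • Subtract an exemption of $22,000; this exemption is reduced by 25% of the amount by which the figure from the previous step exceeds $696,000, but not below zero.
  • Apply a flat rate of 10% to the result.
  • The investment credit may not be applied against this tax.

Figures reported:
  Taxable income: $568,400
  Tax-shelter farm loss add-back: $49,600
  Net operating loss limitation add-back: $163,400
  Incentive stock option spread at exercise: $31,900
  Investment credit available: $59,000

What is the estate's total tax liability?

$81,330

Regular income tax:
  $280,000 × 12% = $33,600
  $81,000 × 24% = $19,440
  $207,400 × 30% = $62,220
  → $115,260
  Less investment credit $59,000 → $56,260

Alternative minimum tax:
  Adjusted income: $568,400 + $49,600 + $163,400 + $31,900 = $813,300
  Exemption: 25% × ($813,300 − $696,000) = $29,325 ≥ $22,000, so the exemption is fully phased out
  Base: $813,300 − $0 = $813,300
  $813,300 × 10% = $81,330

$81,330 > $56,260, so the alternative minimum tax is the binding amount.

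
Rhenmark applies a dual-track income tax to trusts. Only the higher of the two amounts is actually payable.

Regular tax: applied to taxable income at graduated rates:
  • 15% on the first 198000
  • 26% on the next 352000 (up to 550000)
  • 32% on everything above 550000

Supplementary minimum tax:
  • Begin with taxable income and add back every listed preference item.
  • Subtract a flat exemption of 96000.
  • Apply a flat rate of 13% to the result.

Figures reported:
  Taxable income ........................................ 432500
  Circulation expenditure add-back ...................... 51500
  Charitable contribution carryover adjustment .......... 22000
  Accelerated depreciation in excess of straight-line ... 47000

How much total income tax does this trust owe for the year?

90670

Supplementary minimum tax:
  Adjusted income: 432500 + 51500 + 22000 + 47000 = 553000
  Less exemption 96000 → base 457000
  457000 × 13% = 59410

Regular tax:
  198000 × 15% = 29700
  234500 × 26% = 60970
  → 90670

90670 > 59410, so the regular tax governs.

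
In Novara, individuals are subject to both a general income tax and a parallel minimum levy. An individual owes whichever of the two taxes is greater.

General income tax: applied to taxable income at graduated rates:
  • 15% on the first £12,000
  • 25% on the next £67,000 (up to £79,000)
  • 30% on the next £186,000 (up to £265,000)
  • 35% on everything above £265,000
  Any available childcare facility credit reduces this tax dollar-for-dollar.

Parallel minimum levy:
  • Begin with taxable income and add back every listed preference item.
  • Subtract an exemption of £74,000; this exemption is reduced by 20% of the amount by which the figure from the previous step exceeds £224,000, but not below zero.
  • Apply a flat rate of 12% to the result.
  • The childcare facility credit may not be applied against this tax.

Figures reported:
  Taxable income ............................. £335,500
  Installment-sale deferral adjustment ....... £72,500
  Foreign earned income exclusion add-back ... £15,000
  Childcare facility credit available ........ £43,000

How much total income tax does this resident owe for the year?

General income tax:
  £12,000 × 15% = £1,800
  £67,000 × 25% = £16,750
  £186,000 × 30% = £55,800
  £70,500 × 35% = £24,675
  → £99,025
  Less childcare facility credit £43,000 → £56,025

Parallel minimum levy:
  Adjusted income: £335,500 + £72,500 + £15,000 = £423,000
  Exemption: £74,000 − 20% × (£423,000 − £224,000) = £74,000 − £39,800 = £34,200
  Base: £423,000 − £34,200 = £388,800
  £388,800 × 12% = £46,656

£56,025 > £46,656, so the general income tax governs.

£56,025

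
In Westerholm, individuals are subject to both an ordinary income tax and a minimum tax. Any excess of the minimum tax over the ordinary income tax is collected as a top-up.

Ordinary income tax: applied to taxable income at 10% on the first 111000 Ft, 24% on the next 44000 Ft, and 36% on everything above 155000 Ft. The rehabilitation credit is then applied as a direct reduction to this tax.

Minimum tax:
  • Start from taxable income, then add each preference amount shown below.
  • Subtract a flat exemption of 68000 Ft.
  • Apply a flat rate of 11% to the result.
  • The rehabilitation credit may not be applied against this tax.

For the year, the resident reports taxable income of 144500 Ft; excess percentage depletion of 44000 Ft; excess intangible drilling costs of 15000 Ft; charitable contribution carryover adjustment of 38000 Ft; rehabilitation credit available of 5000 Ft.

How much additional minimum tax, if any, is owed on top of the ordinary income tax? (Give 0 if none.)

Ordinary income tax:
  111000 Ft × 10% = 11100 Ft
  33500 Ft × 24% = 8040 Ft
  → 19140 Ft
  Less rehabilitation credit 5000 Ft → 14140 Ft

Minimum tax:
  Adjusted income: 144500 Ft + 44000 Ft + 15000 Ft + 38000 Ft = 241500 Ft
  Less exemption 68000 Ft → base 173500 Ft
  173500 Ft × 11% = 19085 Ft

Excess of minimum tax over ordinary income tax: 19085 Ft − 14140 Ft = 4945 Ft.

4945 Ft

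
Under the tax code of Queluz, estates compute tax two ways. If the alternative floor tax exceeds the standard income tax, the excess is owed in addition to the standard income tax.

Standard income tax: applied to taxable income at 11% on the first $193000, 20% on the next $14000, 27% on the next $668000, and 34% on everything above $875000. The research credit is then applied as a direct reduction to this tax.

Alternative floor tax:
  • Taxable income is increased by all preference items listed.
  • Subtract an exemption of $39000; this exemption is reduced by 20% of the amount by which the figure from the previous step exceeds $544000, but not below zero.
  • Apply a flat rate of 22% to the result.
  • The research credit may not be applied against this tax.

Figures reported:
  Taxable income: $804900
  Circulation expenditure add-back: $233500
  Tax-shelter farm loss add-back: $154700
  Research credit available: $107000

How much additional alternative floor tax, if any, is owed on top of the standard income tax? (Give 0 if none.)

$184019

Standard income tax:
  $193000 × 11% = $21230
  $14000 × 20% = $2800
  $597900 × 27% = $161433
  → $185463
  Less research credit $107000 → $78463

Alternative floor tax:
  Adjusted income: $804900 + $233500 + $154700 = $1193100
  Exemption: 20% × ($1193100 − $544000) = $129820 ≥ $39000, so the exemption is fully phased out
  Base: $1193100 − $0 = $1193100
  $1193100 × 22% = $262482

Excess of alternative floor tax over standard income tax: $262482 − $78463 = $184019.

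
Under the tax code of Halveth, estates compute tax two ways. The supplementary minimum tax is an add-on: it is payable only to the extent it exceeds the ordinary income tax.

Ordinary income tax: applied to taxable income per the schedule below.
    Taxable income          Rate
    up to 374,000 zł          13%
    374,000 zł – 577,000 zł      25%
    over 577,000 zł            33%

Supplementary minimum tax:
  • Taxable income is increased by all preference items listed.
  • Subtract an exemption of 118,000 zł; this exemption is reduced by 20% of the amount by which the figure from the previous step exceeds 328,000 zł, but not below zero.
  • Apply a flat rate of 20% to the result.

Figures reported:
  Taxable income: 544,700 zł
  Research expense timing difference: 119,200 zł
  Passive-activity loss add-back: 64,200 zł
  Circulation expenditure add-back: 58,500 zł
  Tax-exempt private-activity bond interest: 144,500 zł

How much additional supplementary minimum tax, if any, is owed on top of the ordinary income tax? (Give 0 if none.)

Ordinary income tax:
  374,000 zł × 13% = 48,620 zł
  170,700 zł × 25% = 42,675 zł
  → 91,295 zł

Supplementary minimum tax:
  Adjusted income: 544,700 zł + 119,200 zł + 64,200 zł + 58,500 zł + 144,500 zł = 931,100 zł
  Exemption: 20% × (931,100 zł − 328,000 zł) = 120,620 zł ≥ 118,000 zł, so the exemption is fully phased out
  Base: 931,100 zł − 0 zł = 931,100 zł
  931,100 zł × 20% = 186,220 zł

Excess of supplementary minimum tax over ordinary income tax: 186,220 zł − 91,295 zł = 94,925 zł.

94,925 zł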